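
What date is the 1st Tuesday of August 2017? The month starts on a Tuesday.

August 1, 2017

August 2017 begins on a Tuesday, so the first Tuesday is August 1.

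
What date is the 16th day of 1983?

Jan 16, 1983

16 into Jan → Jan 16.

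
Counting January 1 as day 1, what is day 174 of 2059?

23 June 2059

January has 31 days (174 − 31 = 143 remain).
February has 28 days (143 − 28 = 115 remain).
March has 31 days (115 − 31 = 84 remain).
April has 30 days (84 − 30 = 54 remain).
May has 31 days (54 − 31 = 23 remain).
23 into June → June 23.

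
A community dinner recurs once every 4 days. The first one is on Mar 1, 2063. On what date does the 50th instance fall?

The 50th occurrence is 49 intervals after the first: 49 × 4 = 196 days after Mar 1, 2063.
Mar has 31 days — 30 days to the end of Mar leaves 166.
Apr has 30 days (136 left).
May has 31 days (105 left).
Jun has 30 days (75 left).
Jul has 31 days (44 left).
Aug has 31 days (13 left).
13 days into Sep → Sep 13, 2063.

Sep 13, 2063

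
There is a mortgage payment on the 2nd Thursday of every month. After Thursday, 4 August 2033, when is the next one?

11 August 2033

August 2033 starts on a Monday; its first Thursday is the 4th, so the 2nd Thursday is the 11th — 11 August 2033.
11 August 2033 is after 4 August 2033, so that is the next one.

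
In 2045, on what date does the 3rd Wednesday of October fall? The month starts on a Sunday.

2045-10-18

October 2045 begins on a Sunday, so the first Wednesday is October 4 (3 days later).
The 3rd Wednesday is 2 weeks later: 4 + 14 = 18.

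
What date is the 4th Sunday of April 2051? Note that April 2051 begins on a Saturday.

April 23, 2051

April 2051 begins on a Saturday, so the first Sunday is April 2 (1 day later).
The 4th Sunday is 3 weeks later: 2 + 21 = 23.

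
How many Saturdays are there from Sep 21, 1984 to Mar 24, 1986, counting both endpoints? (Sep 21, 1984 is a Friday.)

79

Sep 21, 1984 is a Friday; the first Saturday on or after it is Sep 22, 1984 (1 day later).
From Sep 22, 1984 to Mar 24, 1986: 100 + 365 + 83 = 548 days (rest of 1984, 1985, to Mar 24, 1986 in 1986).
548 ÷ 7 = 78 full weeks with remainder 2, so 78 more Saturdays after the first → 79.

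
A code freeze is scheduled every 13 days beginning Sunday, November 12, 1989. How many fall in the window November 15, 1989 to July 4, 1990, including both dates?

Occurrences land 13·i days after November 12, 1989 for i = 0, 1, 2, …
November 15, 1989 is 3 days after the start; 3 ÷ 13 = 0 remainder 3; since the remainder is 3, round up to i = 1. First occurrence in the window: #2 on November 25, 1989 (1×13 = 13 days in).
July 4, 1990 is 234 days after the start; 234 ÷ 13 = 18 remainder 0. Last occurrence in the window: #19 on July 4, 1990.
Occurrences #2 through #19: 18 in total.

18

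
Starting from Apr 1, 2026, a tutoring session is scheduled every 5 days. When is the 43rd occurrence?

Oct 28, 2026

The 43rd occurrence is 42 intervals after the first: 42 × 5 = 210 days after Apr 1, 2026.
Apr has 30 days — 29 days to the end of Apr leaves 181.
May has 31 days (150 left).
Jun has 30 days (120 left).
Jul has 31 days (89 left).
Aug has 31 days (58 left).
Sep has 30 days (28 left).
28 days into Oct → Oct 28, 2026.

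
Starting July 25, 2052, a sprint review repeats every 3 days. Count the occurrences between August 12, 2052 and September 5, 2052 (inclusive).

Occurrences land 3·i days after July 25, 2052 for i = 0, 1, 2, …
August 12, 2052 is 18 days after the start; 18 ÷ 3 = 6 remainder 0. First occurrence in the window: #7 on August 12, 2052 (6×3 = 18 days in).
September 5, 2052 is 42 days after the start; 42 ÷ 3 = 14 remainder 0. Last occurrence in the window: #15 on September 5, 2052.
Occurrences #7 through #15: 9 in total.

9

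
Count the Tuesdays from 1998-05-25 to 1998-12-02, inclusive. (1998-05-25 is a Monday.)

1998-05-25 is a Monday; the first Tuesday on or after it is 1998-05-26 (1 day later).
From 1998-05-26 to 1998-12-02: 5 + 30 + 31 + 31 + 30 + 31 + 30 + 2 = 190 days (rest of May, June, July, August, September, October, November, December).
190 ÷ 7 = 27 full weeks with remainder 1, so 27 more Tuesdays after the first → 28.

28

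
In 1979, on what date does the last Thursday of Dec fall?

Dec 27, 1979

Dec 1979 begins on a Saturday, so the first Thursday is Dec 6 (5 days later).
Dec 1979 has 31 days. Adding weeks: 6, 13, 20, 27 — the last one ≤ 31 is the 27th.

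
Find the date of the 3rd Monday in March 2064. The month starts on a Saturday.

March 2064 begins on a Saturday, so the first Monday is March 3 (2 days later).
The 3rd Monday is 2 weeks later: 3 + 14 = 17.

March 17, 2064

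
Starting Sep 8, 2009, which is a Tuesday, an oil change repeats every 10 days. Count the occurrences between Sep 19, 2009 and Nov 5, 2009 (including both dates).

4

Occurrences land 10·i days after Sep 8, 2009 for i = 0, 1, 2, …
Sep 19, 2009 is 11 days after the start; 11 ÷ 10 = 1 remainder 1; since the remainder is 1, round up to i = 2. First occurrence in the window: #3 on Sep 28, 2009 (2×10 = 20 days in).
Nov 5, 2009 is 58 days after the start; 58 ÷ 10 = 5 remainder 8. Last occurrence in the window: #6 on Oct 28, 2009.
Occurrences #3 through #6: 4 in total.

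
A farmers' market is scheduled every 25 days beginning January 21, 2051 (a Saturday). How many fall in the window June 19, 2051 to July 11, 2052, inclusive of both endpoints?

16

Occurrences land 25·i days after January 21, 2051 for i = 0, 1, 2, …
June 19, 2051 is 149 days after the start; 149 ÷ 25 = 5 remainder 24; since the remainder is 24, round up to i = 6. First occurrence in the window: #7 on June 20, 2051 (6×25 = 150 days in).
July 11, 2052 is 537 days after the start; 537 ÷ 25 = 21 remainder 12. Last occurrence in the window: #22 on June 29, 2052.
Occurrences #7 through #22: 16 in total.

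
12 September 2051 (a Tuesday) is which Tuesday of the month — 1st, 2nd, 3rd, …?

2nd

Day 12 falls in week ⌈12/7⌉ of the month.
Days 1–7 hold the 1st Tuesday, 8–14 the 2nd, 15–21 the 3rd, 22–28 the 4th, 29–31 the 5th.
12 is in the range for the 2nd.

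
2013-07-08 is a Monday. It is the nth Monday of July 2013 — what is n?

Day 8 falls in week ⌈8/7⌉ of the month.
Days 1–7 hold the 1st Monday, 8–14 the 2nd, 15–21 the 3rd, 22–28 the 4th, 29–31 the 5th.
8 is in the range for the 2nd.

2nd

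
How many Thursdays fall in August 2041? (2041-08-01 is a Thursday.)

2041-08-01 is a Thursday; the first Thursday on or after it is 2041-08-01.
From 2041-08-01 to 2041-08-31 is 31 − 1 = 30 days.
30 ÷ 7 = 4 full weeks with remainder 2, so 4 more Thursdays after the first → 5.

5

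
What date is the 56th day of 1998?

January has 31 days (56 − 31 = 25 remain).
25 into February → February 25.

25 February 1998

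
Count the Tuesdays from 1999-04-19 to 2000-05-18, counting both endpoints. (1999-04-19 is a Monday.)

57

1999-04-19 is a Monday; the first Tuesday on or after it is 1999-04-20 (1 day later).
From 1999-04-20 to 2000-05-18: 255 + 139 = 394 days (rest of 1999, to 2000-05-18 in 2000).
394 ÷ 7 = 56 full weeks with remainder 2, so 56 more Tuesdays after the first → 57.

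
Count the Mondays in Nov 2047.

4

Nov 1, 2047 is a Friday; the first Monday on or after it is Nov 4, 2047 (3 days later).
From Nov 4, 2047 to Nov 30, 2047 is 30 − 4 = 26 days.
26 ÷ 7 = 3 full weeks with remainder 5, so 3 more Mondays after the first → 4.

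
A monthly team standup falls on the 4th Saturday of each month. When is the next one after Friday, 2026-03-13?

2026-03-28

March 2026 starts on a Sunday; its first Saturday is the 7th, so the 4th Saturday is the 28th — 2026-03-28.
2026-03-28 is after 2026-03-13, so that is the next one.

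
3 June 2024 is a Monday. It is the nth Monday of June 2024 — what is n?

1st

Day 3 falls in week ⌈3/7⌉ of the month.
Days 1–7 hold the 1st Monday, 8–14 the 2nd, 15–21 the 3rd, 22–28 the 4th, 29–31 the 5th.
3 is in the range for the 1st.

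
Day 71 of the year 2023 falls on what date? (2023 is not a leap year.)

March 12, 2023

January has 31 days (71 − 31 = 40 remain).
February has 28 days (40 − 28 = 12 remain).
12 into March → March 12.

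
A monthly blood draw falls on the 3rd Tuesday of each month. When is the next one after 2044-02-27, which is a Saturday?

2044-03-15

February 2044 starts on a Monday; its first Tuesday is the 2nd, so the 3rd Tuesday is the 16th — 2044-02-16.
That is not after 2044-02-27, so look at March 2044.
March 2044 starts on a Tuesday; its first Tuesday is the 1st, so the 3rd Tuesday is the 15th — 2044-03-15.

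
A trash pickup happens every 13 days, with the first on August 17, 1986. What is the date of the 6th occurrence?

October 21, 1986

The 6th occurrence is 5 intervals after the first: 5 × 13 = 65 days after August 17, 1986.
August has 31 days — 14 days to the end of August leaves 51.
September has 30 days (21 left).
21 days into October → October 21, 1986.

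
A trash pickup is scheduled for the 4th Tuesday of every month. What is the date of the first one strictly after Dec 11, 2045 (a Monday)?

Dec 26, 2045

Dec 2045 starts on a Friday; its first Tuesday is the 5th, so the 4th Tuesday is the 26th — Dec 26, 2045.
Dec 26, 2045 is after Dec 11, 2045, so that is the next one.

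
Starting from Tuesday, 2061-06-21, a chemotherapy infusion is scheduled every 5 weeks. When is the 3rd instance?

2061-08-30

The 3rd occurrence is 2 intervals after the first: 2 × 35 = 70 days after 2061-06-21.
June has 30 days — 9 days to the end of June leaves 61.
July has 31 days (30 left).
30 days into August → 2061-08-30.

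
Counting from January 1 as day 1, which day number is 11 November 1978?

315

Days in months before November: 31 + 28 + 31 + 30 + 31 + 30 + 31 + 31 + 30 + 31 = 304.
Plus 11 days into November → day 315.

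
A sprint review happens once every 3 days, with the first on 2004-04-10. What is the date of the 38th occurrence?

The 38th occurrence is 37 intervals after the first: 37 × 3 = 111 days after 2004-04-10.
April has 30 days — 20 days to the end of April leaves 91.
May has 31 days (60 left).
June has 30 days (30 left).
30 days into July → 2004-07-30.

2004-07-30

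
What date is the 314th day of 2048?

9 November 2048

January has 31 days (314 − 31 = 283 remain).
February has 29 days (283 − 29 = 254 remain).
March has 31 days (254 − 31 = 223 remain).
April has 30 days (223 − 30 = 193 remain).
May has 31 days (193 − 31 = 162 remain).
June has 30 days (162 − 30 = 132 remain).
July has 31 days (132 − 31 = 101 remain).
August has 31 days (101 − 31 = 70 remain).
September has 30 days (70 − 30 = 40 remain).
October has 31 days (40 − 31 = 9 remain).
9 into November → November 9.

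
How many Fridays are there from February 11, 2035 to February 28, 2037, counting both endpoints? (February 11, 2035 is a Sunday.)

107

February 11, 2035 is a Sunday; the first Friday on or after it is February 16, 2035 (5 days later).
From February 16, 2035 to February 28, 2037: 318 + 366 + 59 = 743 days (rest of 2035, 2036, to February 28, 2037 in 2037).
743 ÷ 7 = 106 full weeks with remainder 1, so 106 more Fridays after the first → 107.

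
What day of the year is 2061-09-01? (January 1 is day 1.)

Days in months before September: 31 + 28 + 31 + 30 + 31 + 30 + 31 + 31 = 243.
Plus 1 day into September → day 244.

244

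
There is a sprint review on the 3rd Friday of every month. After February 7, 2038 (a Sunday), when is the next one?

February 2038 starts on a Monday; its first Friday is the 5th, so the 3rd Friday is the 19th — February 19, 2038.
February 19, 2038 is after February 7, 2038, so that is the next one.

February 19, 2038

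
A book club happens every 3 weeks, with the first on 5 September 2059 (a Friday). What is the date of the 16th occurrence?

The 16th occurrence is 15 intervals after the first: 15 × 21 = 315 days after 5 September 2059.
September has 30 days — 25 days to the end of September leaves 290.
October has 31 days (259 left).
November has 30 days (229 left).
December has 31 days (198 left).
January has 31 days (167 left).
February has 29 days (138 left).
March has 31 days (107 left).
April has 30 days (77 left).
May has 31 days (46 left).
June has 30 days (16 left).
16 days into July → 16 July 2060.

16 July 2060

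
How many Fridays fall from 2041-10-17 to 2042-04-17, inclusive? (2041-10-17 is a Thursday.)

2041-10-17 is a Thursday; the first Friday on or after it is 2041-10-18 (1 day later).
From 2041-10-18 to 2042-04-17: 13 + 30 + 31 + 31 + 28 + 31 + 17 = 181 days (rest of October, November, December, January, February, March, April).
181 ÷ 7 = 25 full weeks with remainder 6, so 25 more Fridays after the first → 26.

26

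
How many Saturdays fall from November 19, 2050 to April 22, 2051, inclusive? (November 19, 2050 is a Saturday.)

23

November 19, 2050 is a Saturday; the first Saturday on or after it is November 19, 2050.
From November 19, 2050 to April 22, 2051: 11 + 31 + 31 + 28 + 31 + 22 = 154 days (rest of November, December, January, February, March, April).
154 ÷ 7 = 22 full weeks with remainder 0, so 22 more Saturdays after the first → 23.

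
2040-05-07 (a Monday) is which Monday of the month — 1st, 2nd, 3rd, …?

Day 7 falls in week ⌈7/7⌉ of the month.
Days 1–7 hold the 1st Monday, 8–14 the 2nd, 15–21 the 3rd, 22–28 the 4th, 29–31 the 5th.
7 is in the range for the 1st.

1st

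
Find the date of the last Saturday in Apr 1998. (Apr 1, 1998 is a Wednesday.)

Apr 25, 1998

Apr 1998 begins on a Wednesday, so the first Saturday is Apr 4 (3 days later).
Apr 1998 has 30 days. Adding weeks: 4, 11, 18, 25 — the last one ≤ 30 is the 25th.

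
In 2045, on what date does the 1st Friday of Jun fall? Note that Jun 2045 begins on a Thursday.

Jun 2045 begins on a Thursday, so the first Friday is Jun 2 (1 day later).

Jun 2, 2045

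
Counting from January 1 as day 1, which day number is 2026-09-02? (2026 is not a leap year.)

245

Days in months before September: 31 + 28 + 31 + 30 + 31 + 30 + 31 + 31 = 243.
Plus 2 days into September → day 245.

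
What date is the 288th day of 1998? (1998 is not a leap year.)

January has 31 days (288 − 31 = 257 remain).
February has 28 days (257 − 28 = 229 remain).
March has 31 days (229 − 31 = 198 remain).
April has 30 days (198 − 30 = 168 remain).
May has 31 days (168 − 31 = 137 remain).
June has 30 days (137 − 30 = 107 remain).
July has 31 days (107 − 31 = 76 remain).
August has 31 days (76 − 31 = 45 remain).
September has 30 days (45 − 30 = 15 remain).
15 into October → October 15.

October 15, 1998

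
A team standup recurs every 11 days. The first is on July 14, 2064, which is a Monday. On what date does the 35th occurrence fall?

July 23, 2065

The 35th occurrence is 34 intervals after the first: 34 × 11 = 374 days after July 14, 2064.
July has 31 days — 17 days to the end of July leaves 357.
August has 31 days (326 left).
September has 30 days (296 left).
October has 31 days (265 left).
November has 30 days (235 left).
December has 31 days (204 left).
January has 31 days (173 left).
February has 28 days (145 left).
March has 31 days (114 left).
April has 30 days (84 left).
May has 31 days (53 left).
June has 30 days (23 left).
23 days into July → July 23, 2065.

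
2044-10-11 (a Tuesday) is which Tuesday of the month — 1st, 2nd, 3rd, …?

2nd

Day 11 falls in week ⌈11/7⌉ of the month.
Days 1–7 hold the 1st Tuesday, 8–14 the 2nd, 15–21 the 3rd, 22–28 the 4th, 29–31 the 5th.
11 is in the range for the 2nd.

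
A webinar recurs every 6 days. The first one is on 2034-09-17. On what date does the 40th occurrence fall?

2035-05-09

The 40th occurrence is 39 intervals after the first: 39 × 6 = 234 days after 2034-09-17.
September has 30 days — 13 days to the end of September leaves 221.
October has 31 days (190 left).
November has 30 days (160 left).
December has 31 days (129 left).
January has 31 days (98 left).
February has 28 days (70 left).
March has 31 days (39 left).
April has 30 days (9 left).
9 days into May → 2035-05-09.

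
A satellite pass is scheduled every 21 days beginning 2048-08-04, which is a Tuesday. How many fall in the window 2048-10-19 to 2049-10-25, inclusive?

Occurrences land 21·i days after 2048-08-04 for i = 0, 1, 2, …
2048-10-19 is 76 days after the start; 76 ÷ 21 = 3 remainder 13; since the remainder is 13, round up to i = 4. First occurrence in the window: #5 on 2048-10-27 (4×21 = 84 days in).
2049-10-25 is 447 days after the start; 447 ÷ 21 = 21 remainder 6. Last occurrence in the window: #22 on 2049-10-19.
Occurrences #5 through #22: 18 in total.

18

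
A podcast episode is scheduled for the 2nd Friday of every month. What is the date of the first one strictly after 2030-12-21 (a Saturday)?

December 2030 starts on a Sunday; its first Friday is the 6th, so the 2nd Friday is the 13th — 2030-12-13.
That is not after 2030-12-21, so look at January 2031.
January 2031 starts on a Wednesday; its first Friday is the 3rd, so the 2nd Friday is the 10th — 2031-01-10.

2031-01-10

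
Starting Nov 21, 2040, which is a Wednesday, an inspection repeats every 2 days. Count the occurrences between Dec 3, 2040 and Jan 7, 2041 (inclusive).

Occurrences land 2·i days after Nov 21, 2040 for i = 0, 1, 2, …
Dec 3, 2040 is 12 days after the start; 12 ÷ 2 = 6 remainder 0. First occurrence in the window: #7 on Dec 3, 2040 (6×2 = 12 days in).
Jan 7, 2041 is 47 days after the start; 47 ÷ 2 = 23 remainder 1. Last occurrence in the window: #24 on Jan 6, 2041.
Occurrences #7 through #24: 18 in total.

18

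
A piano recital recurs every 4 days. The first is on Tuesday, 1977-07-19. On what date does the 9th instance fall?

The 9th occurrence is 8 intervals after the first: 8 × 4 = 32 days after 1977-07-19.
July has 31 days — 12 days to the end of July leaves 20.
20 days into August → 1977-08-20.

1977-08-20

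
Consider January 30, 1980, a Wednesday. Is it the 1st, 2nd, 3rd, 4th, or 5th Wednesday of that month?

5th

Day 30 falls in week ⌈30/7⌉ of the month.
Days 1–7 hold the 1st Wednesday, 8–14 the 2nd, 15–21 the 3rd, 22–28 the 4th, 29–31 the 5th.
30 is in the range for the 5th.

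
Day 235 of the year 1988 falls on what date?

1988-08-22

January has 31 days (235 − 31 = 204 remain).
February has 29 days (204 − 29 = 175 remain).
March has 31 days (175 − 31 = 144 remain).
April has 30 days (144 − 30 = 114 remain).
May has 31 days (114 − 31 = 83 remain).
June has 30 days (83 − 30 = 53 remain).
July has 31 days (53 − 31 = 22 remain).
22 into August → August 22.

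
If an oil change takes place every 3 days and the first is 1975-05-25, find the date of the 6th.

The 6th occurrence is 5 intervals after the first: 5 × 3 = 15 days after 1975-05-25.
May has 31 days — 6 days to the end of May leaves 9.
9 days into June → 1975-06-09.

1975-06-09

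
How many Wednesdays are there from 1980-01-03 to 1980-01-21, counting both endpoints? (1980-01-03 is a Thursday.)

2

1980-01-03 is a Thursday; the first Wednesday on or after it is 1980-01-09 (6 days later).
From 1980-01-09 to 1980-01-21 is 21 − 9 = 12 days.
12 ÷ 7 = 1 full weeks with remainder 5, so 1 more Wednesdays after the first → 2.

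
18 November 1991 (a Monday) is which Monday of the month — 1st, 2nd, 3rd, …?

Day 18 falls in week ⌈18/7⌉ of the month.
Days 1–7 hold the 1st Monday, 8–14 the 2nd, 15–21 the 3rd, 22–28 the 4th, 29–31 the 5th.
18 is in the range for the 3rd.

3rd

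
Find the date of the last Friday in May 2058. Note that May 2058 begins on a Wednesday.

May 31, 2058

May 2058 begins on a Wednesday, so the first Friday is May 3 (2 days later).
May 2058 has 31 days. Adding weeks: 3, 10, 17, 24, 31 — the last one ≤ 31 is the 31st.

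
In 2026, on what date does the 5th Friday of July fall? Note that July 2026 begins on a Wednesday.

2026-07-31

July 2026 begins on a Wednesday, so the first Friday is July 3 (2 days later).
The 5th Friday is 4 weeks later: 3 + 28 = 31.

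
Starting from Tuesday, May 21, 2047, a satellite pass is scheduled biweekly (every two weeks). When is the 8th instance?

The 8th occurrence is 7 intervals after the first: 7 × 14 = 98 days after May 21, 2047.
May has 31 days — 10 days to the end of May leaves 88.
June has 30 days (58 left).
July has 31 days (27 left).
27 days into August → August 27, 2047.

August 27, 2047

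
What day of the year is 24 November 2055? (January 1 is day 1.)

Days in months before November: 31 + 28 + 31 + 30 + 31 + 30 + 31 + 31 + 30 + 31 = 304.
Plus 24 days into November → day 328.

328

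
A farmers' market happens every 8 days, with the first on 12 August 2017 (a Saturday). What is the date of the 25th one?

The 25th occurrence is 24 intervals after the first: 24 × 8 = 192 days after 12 August 2017.
August has 31 days — 19 days to the end of August leaves 173.
September has 30 days (143 left).
October has 31 days (112 left).
November has 30 days (82 left).
December has 31 days (51 left).
January has 31 days (20 left).
20 days into February → 20 February 2018.

20 February 2018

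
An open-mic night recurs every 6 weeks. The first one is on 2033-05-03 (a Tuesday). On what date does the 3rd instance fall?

2033-07-26

The 3rd occurrence is 2 intervals after the first: 2 × 42 = 84 days after 2033-05-03.
May has 31 days — 28 days to the end of May leaves 56.
June has 30 days (26 left).
26 days into July → 2033-07-26.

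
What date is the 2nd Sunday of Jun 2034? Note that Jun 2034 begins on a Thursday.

Jun 11, 2034

Jun 2034 begins on a Thursday, so the first Sunday is Jun 4 (3 days later).
The 2nd Sunday is 1 weeks later: 4 + 7 = 11.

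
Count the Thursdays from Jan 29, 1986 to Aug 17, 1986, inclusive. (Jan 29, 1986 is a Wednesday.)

29

Jan 29, 1986 is a Wednesday; the first Thursday on or after it is Jan 30, 1986 (1 day later).
From Jan 30, 1986 to Aug 17, 1986: 1 + 28 + 31 + 30 + 31 + 30 + 31 + 17 = 199 days (rest of Jan, Feb, Mar, Apr, May, Jun, Jul, Aug).
199 ÷ 7 = 28 full weeks with remainder 3, so 28 more Thursdays after the first → 29.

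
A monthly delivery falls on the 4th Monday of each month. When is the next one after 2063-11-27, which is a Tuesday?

November 2063 starts on a Thursday; its first Monday is the 5th, so the 4th Monday is the 26th — 2063-11-26.
That is not after 2063-11-27, so look at December 2063.
December 2063 starts on a Saturday; its first Monday is the 3rd, so the 4th Monday is the 24th — 2063-12-24.

2063-12-24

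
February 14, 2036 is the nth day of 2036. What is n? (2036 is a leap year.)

Days in months before February: 31 = 31.
Plus 14 days into February → day 45.

45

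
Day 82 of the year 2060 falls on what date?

22 March 2060

January has 31 days (82 − 31 = 51 remain).
February has 29 days (51 − 29 = 22 remain).
22 into March → March 22.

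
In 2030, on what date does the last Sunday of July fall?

28 July 2030

July 2030 begins on a Monday, so the first Sunday is July 7 (6 days later).
July 2030 has 31 days. Adding weeks: 7, 14, 21, 28 — the last one ≤ 31 is the 28th.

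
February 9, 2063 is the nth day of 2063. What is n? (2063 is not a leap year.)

40

Days in months before February: 31 = 31.
Plus 9 days into February → day 40.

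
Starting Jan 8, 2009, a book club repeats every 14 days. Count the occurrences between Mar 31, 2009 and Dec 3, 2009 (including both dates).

Occurrences land 14·i days after Jan 8, 2009 for i = 0, 1, 2, …
Mar 31, 2009 is 82 days after the start; 82 ÷ 14 = 5 remainder 12; since the remainder is 12, round up to i = 6. First occurrence in the window: #7 on Apr 2, 2009 (6×14 = 84 days in).
Dec 3, 2009 is 329 days after the start; 329 ÷ 14 = 23 remainder 7. Last occurrence in the window: #24 on Nov 26, 2009.
Occurrences #7 through #24: 18 in total.

18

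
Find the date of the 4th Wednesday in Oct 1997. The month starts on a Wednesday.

Oct 22, 1997

Oct 1997 begins on a Wednesday, so the first Wednesday is Oct 1.
The 4th Wednesday is 3 weeks later: 1 + 21 = 22.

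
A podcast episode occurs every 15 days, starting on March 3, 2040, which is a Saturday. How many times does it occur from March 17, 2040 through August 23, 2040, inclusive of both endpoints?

11

Occurrences land 15·i days after March 3, 2040 for i = 0, 1, 2, …
March 17, 2040 is 14 days after the start; 14 ÷ 15 = 0 remainder 14; since the remainder is 14, round up to i = 1. First occurrence in the window: #2 on March 18, 2040 (1×15 = 15 days in).
August 23, 2040 is 173 days after the start; 173 ÷ 15 = 11 remainder 8. Last occurrence in the window: #12 on August 15, 2040.
Occurrences #2 through #12: 11 in total.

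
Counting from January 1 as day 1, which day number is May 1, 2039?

Days in months before May: 31 + 28 + 31 + 30 = 120.
Plus 1 day into May → day 121.

121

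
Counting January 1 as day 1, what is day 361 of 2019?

27 December 2019

January has 31 days (361 − 31 = 330 remain).
February has 28 days (330 − 28 = 302 remain).
March has 31 days (302 − 31 = 271 remain).
April has 30 days (271 − 30 = 241 remain).
May has 31 days (241 − 31 = 210 remain).
June has 30 days (210 − 30 = 180 remain).
July has 31 days (180 − 31 = 149 remain).
August has 31 days (149 − 31 = 118 remain).
September has 30 days (118 − 30 = 88 remain).
October has 31 days (88 − 31 = 57 remain).
November has 30 days (57 − 30 = 27 remain).
27 into December → December 27.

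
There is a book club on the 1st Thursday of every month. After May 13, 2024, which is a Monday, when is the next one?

Jun 6, 2024

May 2024 starts on a Wednesday, so its 1st Thursday is May 2, 2024 (1 day in).
That is not after May 13, 2024, so look at Jun 2024.
Jun 2024 starts on a Saturday, so its 1st Thursday is Jun 6, 2024 (5 days in).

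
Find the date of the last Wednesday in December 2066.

December 29, 2066

December 2066 begins on a Wednesday, so the first Wednesday is December 1.
December 2066 has 31 days. Adding weeks: 1, 8, 15, 22, 29 — the last one ≤ 31 is the 29th.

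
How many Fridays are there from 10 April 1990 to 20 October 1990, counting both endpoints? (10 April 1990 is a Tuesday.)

10 April 1990 is a Tuesday; the first Friday on or after it is 13 April 1990 (3 days later).
From 13 April 1990 to 20 October 1990: 17 + 31 + 30 + 31 + 31 + 30 + 20 = 190 days (rest of April, May, June, July, August, September, October).
190 ÷ 7 = 27 full weeks with remainder 1, so 27 more Fridays after the first → 28.

28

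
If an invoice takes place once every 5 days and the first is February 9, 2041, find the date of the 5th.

March 1, 2041

The 5th occurrence is 4 intervals after the first: 4 × 5 = 20 days after February 9, 2041.
February has 28 days — 19 days to the end of February leaves 1.
1 day into March → March 1, 2041.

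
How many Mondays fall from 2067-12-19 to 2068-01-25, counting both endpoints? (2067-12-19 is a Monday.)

2067-12-19 is a Monday; the first Monday on or after it is 2067-12-19.
From 2067-12-19 to 2068-01-25: 12 + 25 = 37 days (rest of December, January).
37 ÷ 7 = 5 full weeks with remainder 2, so 5 more Mondays after the first → 6.

6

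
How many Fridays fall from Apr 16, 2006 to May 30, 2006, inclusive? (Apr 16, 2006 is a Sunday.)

Apr 16, 2006 is a Sunday; the first Friday on or after it is Apr 21, 2006 (5 days later).
From Apr 21, 2006 to May 30, 2006: 9 + 30 = 39 days (rest of Apr, May).
39 ÷ 7 = 5 full weeks with remainder 4, so 5 more Fridays after the first → 6.

6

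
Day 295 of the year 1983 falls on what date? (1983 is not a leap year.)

January has 31 days (295 − 31 = 264 remain).
February has 28 days (264 − 28 = 236 remain).
March has 31 days (236 − 31 = 205 remain).
April has 30 days (205 − 30 = 175 remain).
May has 31 days (175 − 31 = 144 remain).
June has 30 days (144 − 30 = 114 remain).
July has 31 days (114 − 31 = 83 remain).
August has 31 days (83 − 31 = 52 remain).
September has 30 days (52 − 30 = 22 remain).
22 into October → October 22.

22 October 1983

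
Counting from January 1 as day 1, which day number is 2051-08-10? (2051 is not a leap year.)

Days in months before August: 31 + 28 + 31 + 30 + 31 + 30 + 31 = 212.
Plus 10 days into August → day 222.

222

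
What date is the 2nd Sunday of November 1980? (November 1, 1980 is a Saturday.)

November 1980 begins on a Saturday, so the first Sunday is November 2 (1 day later).
The 2nd Sunday is 1 weeks later: 2 + 7 = 9.

November 9, 1980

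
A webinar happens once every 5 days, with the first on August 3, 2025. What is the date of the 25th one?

The 25th occurrence is 24 intervals after the first: 24 × 5 = 120 days after August 3, 2025.
August has 31 days — 28 days to the end of August leaves 92.
September has 30 days (62 left).
October has 31 days (31 left).
November has 30 days (1 left).
1 day into December → December 1, 2025.

December 1, 2025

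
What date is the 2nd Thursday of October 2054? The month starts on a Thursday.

October 8, 2054

October 2054 begins on a Thursday, so the first Thursday is October 1.
The 2nd Thursday is 1 weeks later: 1 + 7 = 8.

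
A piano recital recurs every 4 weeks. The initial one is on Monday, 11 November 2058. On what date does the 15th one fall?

The 15th occurrence is 14 intervals after the first: 14 × 28 = 392 days after 11 November 2058.
November has 30 days — 19 days to the end of November leaves 373.
December has 31 days (342 left).
January has 31 days (311 left).
February has 28 days (283 left).
March has 31 days (252 left).
April has 30 days (222 left).
May has 31 days (191 left).
June has 30 days (161 left).
July has 31 days (130 left).
August has 31 days (99 left).
September has 30 days (69 left).
October has 31 days (38 left).
November has 30 days (8 left).
8 days into December → 8 December 2059.

8 December 2059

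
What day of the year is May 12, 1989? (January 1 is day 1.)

132

Days in months before May: 31 + 28 + 31 + 30 = 120.
Plus 12 days into May → day 132.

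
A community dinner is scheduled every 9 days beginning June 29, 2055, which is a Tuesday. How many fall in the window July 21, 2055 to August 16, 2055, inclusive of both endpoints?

Occurrences land 9·i days after June 29, 2055 for i = 0, 1, 2, …
July 21, 2055 is 22 days after the start; 22 ÷ 9 = 2 remainder 4; since the remainder is 4, round up to i = 3. First occurrence in the window: #4 on July 26, 2055 (3×9 = 27 days in).
August 16, 2055 is 48 days after the start; 48 ÷ 9 = 5 remainder 3. Last occurrence in the window: #6 on August 13, 2055.
Occurrences #4 through #6: 3 in total.

3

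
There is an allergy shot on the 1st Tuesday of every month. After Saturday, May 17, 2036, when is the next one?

June 3, 2036

May 2036 starts on a Thursday, so its 1st Tuesday is May 6, 2036 (5 days in).
That is not after May 17, 2036, so look at June 2036.
June 2036 starts on a Sunday, so its 1st Tuesday is June 3, 2036 (2 days in).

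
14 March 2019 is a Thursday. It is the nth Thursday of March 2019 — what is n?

Day 14 falls in week ⌈14/7⌉ of the month.
Days 1–7 hold the 1st Thursday, 8–14 the 2nd, 15–21 the 3rd, 22–28 the 4th, 29–31 the 5th.
14 is in the range for the 2nd.

2nd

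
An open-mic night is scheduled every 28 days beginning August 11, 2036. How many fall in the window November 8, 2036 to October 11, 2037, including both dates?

12

Occurrences land 28·i days after August 11, 2036 for i = 0, 1, 2, …
November 8, 2036 is 89 days after the start; 89 ÷ 28 = 3 remainder 5; since the remainder is 5, round up to i = 4. First occurrence in the window: #5 on December 1, 2036 (4×28 = 112 days in).
October 11, 2037 is 426 days after the start; 426 ÷ 28 = 15 remainder 6. Last occurrence in the window: #16 on October 5, 2037.
Occurrences #5 through #16: 12 in total.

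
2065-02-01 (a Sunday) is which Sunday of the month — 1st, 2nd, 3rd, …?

1st

Day 1 falls in week ⌈1/7⌉ of the month.
Days 1–7 hold the 1st Sunday, 8–14 the 2nd, 15–21 the 3rd, 22–28 the 4th, 29–31 the 5th.
1 is in the range for the 1st.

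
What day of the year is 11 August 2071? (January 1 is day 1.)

Days in months before August: 31 + 28 + 31 + 30 + 31 + 30 + 31 = 212.
Plus 11 days into August → day 223.

223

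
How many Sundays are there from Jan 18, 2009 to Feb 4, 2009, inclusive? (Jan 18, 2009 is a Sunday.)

3

Jan 18, 2009 is a Sunday; the first Sunday on or after it is Jan 18, 2009.
From Jan 18, 2009 to Feb 4, 2009: 13 + 4 = 17 days (rest of Jan, Feb).
17 ÷ 7 = 2 full weeks with remainder 3, so 2 more Sundays after the first → 3.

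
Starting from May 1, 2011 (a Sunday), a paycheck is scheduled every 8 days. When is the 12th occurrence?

The 12th occurrence is 11 intervals after the first: 11 × 8 = 88 days after May 1, 2011.
May has 31 days — 30 days to the end of May leaves 58.
Jun has 30 days (28 left).
28 days into Jul → Jul 28, 2011.

Jul 28, 2011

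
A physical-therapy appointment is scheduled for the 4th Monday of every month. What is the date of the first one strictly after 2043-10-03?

2043-10-26

October 2043 starts on a Thursday; its first Monday is the 5th, so the 4th Monday is the 26th — 2043-10-26.
2043-10-26 is after 2043-10-03, so that is the next one.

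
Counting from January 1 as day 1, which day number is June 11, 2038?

Days in months before June: 31 + 28 + 31 + 30 + 31 = 151.
Plus 11 days into June → day 162.

162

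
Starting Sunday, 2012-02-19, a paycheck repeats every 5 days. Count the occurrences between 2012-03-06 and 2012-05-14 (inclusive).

14

Occurrences land 5·i days after 2012-02-19 for i = 0, 1, 2, …
2012-03-06 is 16 days after the start; 16 ÷ 5 = 3 remainder 1; since the remainder is 1, round up to i = 4. First occurrence in the window: #5 on 2012-03-10 (4×5 = 20 days in).
2012-05-14 is 85 days after the start; 85 ÷ 5 = 17 remainder 0. Last occurrence in the window: #18 on 2012-05-14.
Occurrences #5 through #18: 14 in total.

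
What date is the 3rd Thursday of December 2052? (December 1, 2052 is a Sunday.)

19 December 2052

December 2052 begins on a Sunday, so the first Thursday is December 5 (4 days later).
The 3rd Thursday is 2 weeks later: 5 + 14 = 19.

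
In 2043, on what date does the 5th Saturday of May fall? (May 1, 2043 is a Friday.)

2043-05-30

May 2043 begins on a Friday, so the first Saturday is May 2 (1 day later).
The 5th Saturday is 4 weeks later: 2 + 28 = 30.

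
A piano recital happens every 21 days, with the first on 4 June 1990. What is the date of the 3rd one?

The 3rd occurrence is 2 intervals after the first: 2 × 21 = 42 days after 4 June 1990.
June has 30 days — 26 days to the end of June leaves 16.
16 days into July → 16 July 1990.

16 July 1990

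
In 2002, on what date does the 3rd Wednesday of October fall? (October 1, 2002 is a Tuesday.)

October 2002 begins on a Tuesday, so the first Wednesday is October 2 (1 day later).
The 3rd Wednesday is 2 weeks later: 2 + 14 = 16.

October 16, 2002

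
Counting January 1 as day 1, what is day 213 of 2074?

January has 31 days (213 − 31 = 182 remain).
February has 28 days (182 − 28 = 154 remain).
March has 31 days (154 − 31 = 123 remain).
April has 30 days (123 − 30 = 93 remain).
May has 31 days (93 − 31 = 62 remain).
June has 30 days (62 − 30 = 32 remain).
July has 31 days (32 − 31 = 1 remain).
1 into August → August 1.

August 1, 2074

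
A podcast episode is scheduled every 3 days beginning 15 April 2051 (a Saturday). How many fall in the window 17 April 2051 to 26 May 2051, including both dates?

13

Occurrences land 3·i days after 15 April 2051 for i = 0, 1, 2, …
17 April 2051 is 2 days after the start; 2 ÷ 3 = 0 remainder 2; since the remainder is 2, round up to i = 1. First occurrence in the window: #2 on 18 April 2051 (1×3 = 3 days in).
26 May 2051 is 41 days after the start; 41 ÷ 3 = 13 remainder 2. Last occurrence in the window: #14 on 24 May 2051.
Occurrences #2 through #14: 13 in total.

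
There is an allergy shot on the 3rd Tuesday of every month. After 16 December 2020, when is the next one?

December 2020 starts on a Tuesday; its first Tuesday is the 1st, so the 3rd Tuesday is the 15th — 15 December 2020.
That is not after 16 December 2020, so look at January 2021.
January 2021 starts on a Friday; its first Tuesday is the 5th, so the 3rd Tuesday is the 19th — 19 January 2021.

19 January 2021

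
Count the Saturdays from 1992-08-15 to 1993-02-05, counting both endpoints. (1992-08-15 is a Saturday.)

25

1992-08-15 is a Saturday; the first Saturday on or after it is 1992-08-15.
From 1992-08-15 to 1993-02-05: 16 + 30 + 31 + 30 + 31 + 31 + 5 = 174 days (rest of August, September, October, November, December, January, February).
174 ÷ 7 = 24 full weeks with remainder 6, so 24 more Saturdays after the first → 25.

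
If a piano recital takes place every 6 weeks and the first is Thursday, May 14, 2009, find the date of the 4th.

The 4th occurrence is 3 intervals after the first: 3 × 42 = 126 days after May 14, 2009.
May has 31 days — 17 days to the end of May leaves 109.
June has 30 days (79 left).
July has 31 days (48 left).
August has 31 days (17 left).
17 days into September → September 17, 2009.

September 17, 2009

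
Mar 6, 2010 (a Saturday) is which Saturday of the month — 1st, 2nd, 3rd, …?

1st

Day 6 falls in week ⌈6/7⌉ of the month.
Days 1–7 hold the 1st Saturday, 8–14 the 2nd, 15–21 the 3rd, 22–28 the 4th, 29–31 the 5th.
6 is in the range for the 1st.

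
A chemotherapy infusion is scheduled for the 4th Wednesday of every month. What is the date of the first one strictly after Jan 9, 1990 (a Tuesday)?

Jan 24, 1990

Jan 1990 starts on a Monday; its first Wednesday is the 3rd, so the 4th Wednesday is the 24th — Jan 24, 1990.
Jan 24, 1990 is after Jan 9, 1990, so that is the next one.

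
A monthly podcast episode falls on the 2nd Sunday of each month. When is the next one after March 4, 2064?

March 9, 2064

March 2064 starts on a Saturday; its first Sunday is the 2nd, so the 2nd Sunday is the 9th — March 9, 2064.
March 9, 2064 is after March 4, 2064, so that is the next one.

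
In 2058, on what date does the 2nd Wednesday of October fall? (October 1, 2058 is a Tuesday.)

2058-10-09

October 2058 begins on a Tuesday, so the first Wednesday is October 2 (1 day later).
The 2nd Wednesday is 1 weeks later: 2 + 7 = 9.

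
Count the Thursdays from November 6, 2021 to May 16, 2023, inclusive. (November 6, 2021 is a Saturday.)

November 6, 2021 is a Saturday; the first Thursday on or after it is November 11, 2021 (5 days later).
From November 11, 2021 to May 16, 2023: 50 + 365 + 136 = 551 days (rest of 2021, 2022, to May 16, 2023 in 2023).
551 ÷ 7 = 78 full weeks with remainder 5, so 78 more Thursdays after the first → 79.

79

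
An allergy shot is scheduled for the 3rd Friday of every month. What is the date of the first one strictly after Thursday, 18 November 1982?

19 November 1982

November 1982 starts on a Monday; its first Friday is the 5th, so the 3rd Friday is the 19th — 19 November 1982.
19 November 1982 is after 18 November 1982, so that is the next one.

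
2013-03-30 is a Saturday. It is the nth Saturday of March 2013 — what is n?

Day 30 falls in week ⌈30/7⌉ of the month.
Days 1–7 hold the 1st Saturday, 8–14 the 2nd, 15–21 the 3rd, 22–28 the 4th, 29–31 the 5th.
30 is in the range for the 5th.

5th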